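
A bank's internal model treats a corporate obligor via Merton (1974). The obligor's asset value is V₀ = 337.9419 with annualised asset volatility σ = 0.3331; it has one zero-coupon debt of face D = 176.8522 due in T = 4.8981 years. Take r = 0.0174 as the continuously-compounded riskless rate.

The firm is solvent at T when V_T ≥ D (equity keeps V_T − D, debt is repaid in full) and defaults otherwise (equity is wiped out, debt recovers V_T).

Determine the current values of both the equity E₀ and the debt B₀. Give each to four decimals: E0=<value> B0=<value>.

d₁ = [ln(V₀/D) + (r + σ²/2)T] / (σ√T)
   = [ln(337.9419/176.8522) + (0.0174 + 0.5·0.3331²)·4.8981] / (0.3331·√4.8981)
   = [0.647560 + 0.356963] / 0.737205 = 1.362609
d₂ = d₁ − σ√T = 1.362609 − 0.737205 = 0.625403
N(d₁) = 0.913497,  N(d₂) = 0.734147,  e^(−rT) = 0.918304
E₀ = V₀·N(d₁) − D·e^(−rT)·N(d₂)
   = 337.9419·0.913497 − 176.8522·0.918304·0.734147 = 189.480510
B₀ = V₀ − E₀ = 337.9419 − 189.480510 = 148.461390

E0=189.4805 B0=148.4614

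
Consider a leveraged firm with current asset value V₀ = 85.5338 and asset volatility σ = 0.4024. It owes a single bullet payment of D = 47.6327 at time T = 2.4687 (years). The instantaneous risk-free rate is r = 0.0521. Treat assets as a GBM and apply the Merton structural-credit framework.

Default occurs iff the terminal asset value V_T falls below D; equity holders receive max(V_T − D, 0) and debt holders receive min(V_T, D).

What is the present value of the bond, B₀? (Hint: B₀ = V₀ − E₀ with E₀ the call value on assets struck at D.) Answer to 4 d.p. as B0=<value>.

B0=39.5135

d₁ = [ln(V₀/D) + (r + σ²/2)T] / (σ√T)
   = [ln(85.5338/47.6327) + (0.0521 + 0.5·0.4024²)·2.4687] / (0.4024·√2.4687)
   = [0.585392 + 0.328492] / 0.632255 = 1.445437
d₂ = d₁ − σ√T = 1.445437 − 0.632255 = 0.813182
N(d₁) = 0.925832,  N(d₂) = 0.791943,  e^(−rT) = 0.879309
E₀ = V₀·N(d₁) − D·e^(−rT)·N(d₂)
   = 85.5338·0.925832 − 47.6327·0.879309·0.791943 = 46.020337
B₀ = V₀ − E₀ = 85.5338 − 46.020337 = 39.513463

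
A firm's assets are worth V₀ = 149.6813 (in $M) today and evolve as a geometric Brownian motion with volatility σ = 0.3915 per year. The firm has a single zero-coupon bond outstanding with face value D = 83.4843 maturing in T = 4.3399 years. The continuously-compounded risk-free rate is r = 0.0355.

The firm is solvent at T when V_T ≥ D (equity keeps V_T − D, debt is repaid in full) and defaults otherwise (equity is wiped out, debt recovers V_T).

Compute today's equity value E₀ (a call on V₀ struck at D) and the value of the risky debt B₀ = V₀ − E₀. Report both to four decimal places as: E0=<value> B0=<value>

E0=86.1042 B0=63.5771

d₁ = [ln(V₀/D) + (r + σ²/2)T] / (σ√T)
   = [ln(149.6813/83.4843) + (0.0355 + 0.5·0.3915²)·4.3399] / (0.3915·√4.3399)
   = [0.583850 + 0.486660] / 0.815590 = 1.312559
d₂ = d₁ − σ√T = 1.312559 − 0.815590 = 0.496970
N(d₁) = 0.905334,  N(d₂) = 0.690395,  e^(−rT) = 0.857215
E₀ = V₀·N(d₁) − D·e^(−rT)·N(d₂)
   = 149.6813·0.905334 − 83.4843·0.857215·0.690395 = 86.104194
B₀ = V₀ − E₀ = 149.6813 − 86.104194 = 63.577106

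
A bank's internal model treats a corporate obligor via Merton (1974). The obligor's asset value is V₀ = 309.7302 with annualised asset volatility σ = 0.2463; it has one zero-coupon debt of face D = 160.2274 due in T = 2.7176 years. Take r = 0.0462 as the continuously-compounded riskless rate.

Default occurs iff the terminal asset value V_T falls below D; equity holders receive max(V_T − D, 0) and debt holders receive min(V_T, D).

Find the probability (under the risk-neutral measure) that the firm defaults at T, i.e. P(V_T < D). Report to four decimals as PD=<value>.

d₁ = [ln(V₀/D) + (r + σ²/2)T] / (σ√T)
   = [ln(309.7302/160.2274) + (0.0462 + 0.5·0.2463²)·2.7176] / (0.2463·√2.7176)
   = [0.659108 + 0.207983] / 0.406029 = 2.135538
d₂ = d₁ − σ√T = 2.135538 − 0.406029 = 1.729509
risk-neutral PD = N(−d₂) = N(-1.729509) = 0.041859

PD=0.0419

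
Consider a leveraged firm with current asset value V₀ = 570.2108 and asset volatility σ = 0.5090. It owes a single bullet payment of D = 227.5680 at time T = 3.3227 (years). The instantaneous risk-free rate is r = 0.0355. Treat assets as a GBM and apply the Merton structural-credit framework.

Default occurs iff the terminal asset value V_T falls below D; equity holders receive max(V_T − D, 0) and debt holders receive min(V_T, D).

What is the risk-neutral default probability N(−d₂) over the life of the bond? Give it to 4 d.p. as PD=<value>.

d₁ = [ln(V₀/D) + (r + σ²/2)T] / (σ√T)
   = [ln(570.2108/227.5680) + (0.0355 + 0.5·0.5090²)·3.3227] / (0.5090·√3.3227)
   = [0.918557 + 0.548380] / 0.927819 = 1.581059
d₂ = d₁ − σ√T = 1.581059 − 0.927819 = 0.653240
risk-neutral PD = N(−d₂) = N(-0.653240) = 0.256801

PD=0.2568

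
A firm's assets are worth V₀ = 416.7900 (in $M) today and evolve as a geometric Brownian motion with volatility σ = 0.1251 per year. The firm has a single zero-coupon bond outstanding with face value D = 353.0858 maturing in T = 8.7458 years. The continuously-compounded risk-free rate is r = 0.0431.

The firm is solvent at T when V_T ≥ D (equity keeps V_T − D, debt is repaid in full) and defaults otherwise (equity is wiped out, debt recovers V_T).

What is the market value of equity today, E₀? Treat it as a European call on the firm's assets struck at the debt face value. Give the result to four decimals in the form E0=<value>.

E0=178.2545

d₁ = [ln(V₀/D) + (r + σ²/2)T] / (σ√T)
   = [ln(416.7900/353.0858) + (0.0431 + 0.5·0.1251²)·8.7458] / (0.1251·√8.7458)
   = [0.165871 + 0.445380] / 0.369962 = 1.652200
d₂ = d₁ − σ√T = 1.652200 − 0.369962 = 1.282238
N(d₁) = 0.950753,  N(d₂) = 0.900120,  e^(−rT) = 0.685954
E₀ = V₀·N(d₁) − D·e^(−rT)·N(d₂)
   = 416.7900·0.950753 − 353.0858·0.685954·0.900120 = 178.254507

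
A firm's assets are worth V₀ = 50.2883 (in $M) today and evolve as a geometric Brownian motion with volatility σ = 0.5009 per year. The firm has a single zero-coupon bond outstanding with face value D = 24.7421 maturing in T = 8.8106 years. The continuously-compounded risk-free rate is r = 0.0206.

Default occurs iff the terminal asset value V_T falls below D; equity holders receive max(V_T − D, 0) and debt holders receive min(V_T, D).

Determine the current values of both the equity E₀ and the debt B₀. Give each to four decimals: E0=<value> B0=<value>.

E0=36.6427 B0=13.6456

d₁ = [ln(V₀/D) + (r + σ²/2)T] / (σ√T)
   = [ln(50.2883/24.7421) + (0.0206 + 0.5·0.5009²)·8.8106] / (0.5009·√8.8106)
   = [0.709266 + 1.286792] / 1.486804 = 1.342516
d₂ = d₁ − σ√T = 1.342516 − 1.486804 = -0.144289
N(d₁) = 0.910286,  N(d₂) = 0.442636,  e^(−rT) = 0.834020
E₀ = V₀·N(d₁) − D·e^(−rT)·N(d₂)
   = 50.2883·0.910286 − 24.7421·0.834020·0.442636 = 36.642738
B₀ = V₀ − E₀ = 50.2883 − 36.642738 = 13.645562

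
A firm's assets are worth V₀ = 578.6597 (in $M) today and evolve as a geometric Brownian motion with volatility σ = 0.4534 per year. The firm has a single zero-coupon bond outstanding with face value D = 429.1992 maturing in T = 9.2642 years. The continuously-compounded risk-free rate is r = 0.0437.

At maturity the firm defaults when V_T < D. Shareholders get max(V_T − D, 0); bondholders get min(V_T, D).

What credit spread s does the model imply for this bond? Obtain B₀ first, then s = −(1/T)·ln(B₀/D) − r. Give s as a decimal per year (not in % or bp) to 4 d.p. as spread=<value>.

d₁ = [ln(V₀/D) + (r + σ²/2)T] / (σ√T)
   = [ln(578.6597/429.1992) + (0.0437 + 0.5·0.4534²)·9.2642] / (0.4534·√9.2642)
   = [0.298793 + 1.357074] / 1.380020 = 1.199886
d₂ = d₁ − σ√T = 1.199886 − 1.380020 = -0.180134
N(d₁) = 0.884908,  N(d₂) = 0.428524,  e^(−rT) = 0.667080
E₀ = V₀·N(d₁) − D·e^(−rT)·N(d₂)
   = 578.6597·0.884908 − 429.1992·0.667080·0.428524 = 389.370069
B₀ = V₀ − E₀ = 578.6597 − 389.370069 = 189.289631
spread = −(1/T)·ln(B₀/D) − r = −(1/9.2642)·ln(189.289631/429.1992) − 0.0437 = 0.04466628

spread=0.0447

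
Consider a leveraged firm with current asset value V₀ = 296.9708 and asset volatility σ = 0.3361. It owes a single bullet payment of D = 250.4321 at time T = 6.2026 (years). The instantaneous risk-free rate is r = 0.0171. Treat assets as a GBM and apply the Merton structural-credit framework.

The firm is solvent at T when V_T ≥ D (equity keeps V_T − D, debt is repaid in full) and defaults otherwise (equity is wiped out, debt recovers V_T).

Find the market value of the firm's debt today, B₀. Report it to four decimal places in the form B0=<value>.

d₁ = [ln(V₀/D) + (r + σ²/2)T] / (σ√T)
   = [ln(296.9708/250.4321) + (0.0171 + 0.5·0.3361²)·6.2026] / (0.3361·√6.2026)
   = [0.170446 + 0.456397] / 0.837058 = 0.748865
d₂ = d₁ − σ√T = 0.748865 − 0.837058 = -0.088193
N(d₁) = 0.773031,  N(d₂) = 0.464862,  e^(−rT) = 0.899367
E₀ = V₀·N(d₁) − D·e^(−rT)·N(d₂)
   = 296.9708·0.773031 − 250.4321·0.899367·0.464862 = 124.866603
B₀ = V₀ − E₀ = 296.9708 − 124.866603 = 172.104197

B0=172.1042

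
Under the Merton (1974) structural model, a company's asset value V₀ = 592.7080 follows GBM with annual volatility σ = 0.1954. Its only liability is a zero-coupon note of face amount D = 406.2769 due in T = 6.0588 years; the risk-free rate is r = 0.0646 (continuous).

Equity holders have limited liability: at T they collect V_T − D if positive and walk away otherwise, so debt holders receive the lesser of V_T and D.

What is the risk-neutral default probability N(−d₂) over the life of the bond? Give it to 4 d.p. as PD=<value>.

PD=0.0872

d₁ = [ln(V₀/D) + (r + σ²/2)T] / (σ√T)
   = [ln(592.7080/406.2769) + (0.0646 + 0.5·0.1954²)·6.0588] / (0.1954·√6.0588)
   = [0.377667 + 0.507064] / 0.480970 = 1.839474
d₂ = d₁ − σ√T = 1.839474 − 0.480970 = 1.358504
risk-neutral PD = N(−d₂) = N(-1.358504) = 0.087152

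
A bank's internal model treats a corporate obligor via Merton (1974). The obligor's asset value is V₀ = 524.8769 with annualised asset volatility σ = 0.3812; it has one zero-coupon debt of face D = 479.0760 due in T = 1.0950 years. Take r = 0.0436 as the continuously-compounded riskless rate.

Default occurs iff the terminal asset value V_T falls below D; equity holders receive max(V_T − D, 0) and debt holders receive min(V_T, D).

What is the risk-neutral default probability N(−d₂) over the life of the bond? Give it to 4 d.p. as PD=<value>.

d₁ = [ln(V₀/D) + (r + σ²/2)T] / (σ√T)
   = [ln(524.8769/479.0760) + (0.0436 + 0.5·0.3812²)·1.0950] / (0.3812·√1.0950)
   = [0.091305 + 0.127301] / 0.398896 = 0.548026
d₂ = d₁ − σ√T = 0.548026 − 0.398896 = 0.149130
risk-neutral PD = N(−d₂) = N(-0.149130) = 0.440726

PD=0.4407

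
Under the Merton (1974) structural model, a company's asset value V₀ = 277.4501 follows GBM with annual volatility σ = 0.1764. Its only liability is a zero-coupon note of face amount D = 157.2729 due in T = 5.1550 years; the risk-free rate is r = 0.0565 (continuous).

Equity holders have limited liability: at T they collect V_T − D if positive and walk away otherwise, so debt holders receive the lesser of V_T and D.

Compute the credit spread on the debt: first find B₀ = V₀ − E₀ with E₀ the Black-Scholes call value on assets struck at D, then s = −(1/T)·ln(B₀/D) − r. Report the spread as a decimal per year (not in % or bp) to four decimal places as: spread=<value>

d₁ = [ln(V₀/D) + (r + σ²/2)T] / (σ√T)
   = [ln(277.4501/157.2729) + (0.0565 + 0.5·0.1764²)·5.1550] / (0.1764·√5.1550)
   = [0.567659 + 0.371461] / 0.400510 = 2.344813
d₂ = d₁ − σ√T = 2.344813 − 0.400510 = 1.944303
N(d₁) = 0.990482,  N(d₂) = 0.974071,  e^(−rT) = 0.747323
E₀ = V₀·N(d₁) − D·e^(−rT)·N(d₂)
   = 277.4501·0.990482 − 157.2729·0.747323·0.974071 = 160.323136
B₀ = V₀ − E₀ = 277.4501 − 160.323136 = 117.126964
spread = −(1/T)·ln(B₀/D) − r = −(1/5.1550)·ln(117.126964/157.2729) − 0.0565 = 0.00067245

spread=0.0007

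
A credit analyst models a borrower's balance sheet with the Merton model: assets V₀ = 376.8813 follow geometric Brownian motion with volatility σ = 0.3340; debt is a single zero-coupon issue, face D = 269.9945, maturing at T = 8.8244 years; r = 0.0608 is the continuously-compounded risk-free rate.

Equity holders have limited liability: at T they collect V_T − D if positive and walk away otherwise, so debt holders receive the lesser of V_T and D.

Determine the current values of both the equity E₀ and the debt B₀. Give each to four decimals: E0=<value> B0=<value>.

d₁ = [ln(V₀/D) + (r + σ²/2)T] / (σ√T)
   = [ln(376.8813/269.9945) + (0.0608 + 0.5·0.3340²)·8.8244] / (0.3340·√8.8244)
   = [0.333529 + 1.028731] / 0.992177 = 1.373001
d₂ = d₁ − σ√T = 1.373001 − 0.992177 = 0.380824
N(d₁) = 0.915124,  N(d₂) = 0.648333,  e^(−rT) = 0.584778
E₀ = V₀·N(d₁) − D·e^(−rT)·N(d₂)
   = 376.8813·0.915124 − 269.9945·0.584778·0.648333 = 242.529894
B₀ = V₀ − E₀ = 376.8813 − 242.529894 = 134.351406

E0=242.5299 B0=134.3514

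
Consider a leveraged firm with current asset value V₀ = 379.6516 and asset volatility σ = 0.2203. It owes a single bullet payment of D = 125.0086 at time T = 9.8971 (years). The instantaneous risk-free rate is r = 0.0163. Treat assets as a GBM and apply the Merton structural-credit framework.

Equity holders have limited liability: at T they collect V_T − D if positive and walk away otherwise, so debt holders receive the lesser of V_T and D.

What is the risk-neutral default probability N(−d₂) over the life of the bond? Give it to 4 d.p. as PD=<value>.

PD=0.0682

d₁ = [ln(V₀/D) + (r + σ²/2)T] / (σ√T)
   = [ln(379.6516/125.0086) + (0.0163 + 0.5·0.2203²)·9.8971] / (0.2203·√9.8971)
   = [1.110871 + 0.401486] / 0.693056 = 2.182157
d₂ = d₁ − σ√T = 2.182157 − 0.693056 = 1.489101
risk-neutral PD = N(−d₂) = N(-1.489101) = 0.068230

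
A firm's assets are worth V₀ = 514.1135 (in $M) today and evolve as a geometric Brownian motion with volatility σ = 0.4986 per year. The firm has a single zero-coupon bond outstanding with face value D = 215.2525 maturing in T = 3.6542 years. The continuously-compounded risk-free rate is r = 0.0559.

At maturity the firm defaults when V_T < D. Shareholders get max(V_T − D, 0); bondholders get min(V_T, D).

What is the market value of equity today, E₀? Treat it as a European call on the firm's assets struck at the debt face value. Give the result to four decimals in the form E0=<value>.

E0=355.8827

d₁ = [ln(V₀/D) + (r + σ²/2)T] / (σ√T)
   = [ln(514.1135/215.2525) + (0.0559 + 0.5·0.4986²)·3.6542] / (0.4986·√3.6542)
   = [0.870632 + 0.658490] / 0.953122 = 1.604331
d₂ = d₁ − σ√T = 1.604331 − 0.953122 = 0.651209
N(d₁) = 0.945679,  N(d₂) = 0.742544,  e^(−rT) = 0.815242
E₀ = V₀·N(d₁) − D·e^(−rT)·N(d₂)
   = 514.1135·0.945679 − 215.2525·0.815242·0.742544 = 355.882701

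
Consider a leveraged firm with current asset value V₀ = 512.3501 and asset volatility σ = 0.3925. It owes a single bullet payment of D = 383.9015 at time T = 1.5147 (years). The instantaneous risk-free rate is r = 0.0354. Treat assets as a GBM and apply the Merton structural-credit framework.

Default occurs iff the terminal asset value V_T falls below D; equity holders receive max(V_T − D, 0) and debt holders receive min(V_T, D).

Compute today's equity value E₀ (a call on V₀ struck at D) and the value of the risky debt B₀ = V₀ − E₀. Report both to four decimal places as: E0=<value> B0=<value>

E0=177.3846 B0=334.9655

d₁ = [ln(V₀/D) + (r + σ²/2)T] / (σ√T)
   = [ln(512.3501/383.9015) + (0.0354 + 0.5·0.3925²)·1.5147] / (0.3925·√1.5147)
   = [0.288622 + 0.170295] / 0.483062 = 0.950017
d₂ = d₁ − σ√T = 0.950017 − 0.483062 = 0.466955
N(d₁) = 0.828948,  N(d₂) = 0.679734,  e^(−rT) = 0.947792
E₀ = V₀·N(d₁) − D·e^(−rT)·N(d₂)
   = 512.3501·0.828948 − 383.9015·0.947792·0.679734 = 177.384582
B₀ = V₀ − E₀ = 512.3501 − 177.384582 = 334.965518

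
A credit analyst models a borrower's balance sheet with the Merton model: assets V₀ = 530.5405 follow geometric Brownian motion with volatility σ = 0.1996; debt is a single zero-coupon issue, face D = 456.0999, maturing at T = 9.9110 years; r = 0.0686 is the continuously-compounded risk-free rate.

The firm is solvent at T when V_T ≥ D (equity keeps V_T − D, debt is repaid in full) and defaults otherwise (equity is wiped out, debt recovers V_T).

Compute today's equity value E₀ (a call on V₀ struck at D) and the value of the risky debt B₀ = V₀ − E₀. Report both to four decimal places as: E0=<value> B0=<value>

E0=308.6725 B0=221.8680

d₁ = [ln(V₀/D) + (r + σ²/2)T] / (σ√T)
   = [ln(530.5405/456.0999) + (0.0686 + 0.5·0.1996²)·9.9110] / (0.1996·√9.9110)
   = [0.151184 + 0.877323] / 0.628376 = 1.636771
d₂ = d₁ − σ√T = 1.636771 − 0.628376 = 1.008396
N(d₁) = 0.949161,  N(d₂) = 0.843368,  e^(−rT) = 0.506670
E₀ = V₀·N(d₁) − D·e^(−rT)·N(d₂)
   = 530.5405·0.949161 − 456.0999·0.506670·0.843368 = 308.672476
B₀ = V₀ − E₀ = 530.5405 − 308.672476 = 221.868024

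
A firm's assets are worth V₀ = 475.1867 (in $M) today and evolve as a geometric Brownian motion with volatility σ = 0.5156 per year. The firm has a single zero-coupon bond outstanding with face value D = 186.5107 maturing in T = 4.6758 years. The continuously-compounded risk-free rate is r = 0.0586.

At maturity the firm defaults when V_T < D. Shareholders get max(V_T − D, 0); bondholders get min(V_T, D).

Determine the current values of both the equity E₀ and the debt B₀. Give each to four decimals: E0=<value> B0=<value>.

d₁ = [ln(V₀/D) + (r + σ²/2)T] / (σ√T)
   = [ln(475.1867/186.5107) + (0.0586 + 0.5·0.5156²)·4.6758] / (0.5156·√4.6758)
   = [0.935219 + 0.895517] / 1.114913 = 1.642044
d₂ = d₁ − σ√T = 1.642044 − 1.114913 = 0.527132
N(d₁) = 0.949710,  N(d₂) = 0.700949,  e^(−rT) = 0.760331
E₀ = V₀·N(d₁) − D·e^(−rT)·N(d₂)
   = 475.1867·0.949710 − 186.5107·0.760331·0.700949 = 351.887943
B₀ = V₀ − E₀ = 475.1867 − 351.887943 = 123.298757

E0=351.8879 B0=123.2988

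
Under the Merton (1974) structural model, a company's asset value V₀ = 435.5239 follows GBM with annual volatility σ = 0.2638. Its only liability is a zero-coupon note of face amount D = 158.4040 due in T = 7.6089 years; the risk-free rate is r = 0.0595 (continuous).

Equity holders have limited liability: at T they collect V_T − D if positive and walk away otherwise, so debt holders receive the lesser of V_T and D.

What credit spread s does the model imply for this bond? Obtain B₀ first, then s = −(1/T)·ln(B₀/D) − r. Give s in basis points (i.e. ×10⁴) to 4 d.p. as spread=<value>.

d₁ = [ln(V₀/D) + (r + σ²/2)T] / (σ√T)
   = [ln(435.5239/158.4040) + (0.0595 + 0.5·0.2638²)·7.6089] / (0.2638·√7.6089)
   = [1.011401 + 0.717483] / 0.727672 = 2.375911
d₂ = d₁ − σ√T = 2.375911 − 0.727672 = 1.648238
N(d₁) = 0.991247,  N(d₂) = 0.950348,  e^(−rT) = 0.635890
E₀ = V₀·N(d₁) − D·e^(−rT)·N(d₂)
   = 435.5239·0.991247 − 158.4040·0.635890·0.950348 = 335.985601
B₀ = V₀ − E₀ = 435.5239 − 335.985601 = 99.538299
spread = −(1/T)·ln(B₀/D) − r = −(1/7.6089)·ln(99.538299/158.4040) − 0.0595 = 0.00156090
in basis points: 0.00156090 × 10⁴ = 15.6090 bp

spread=15.6090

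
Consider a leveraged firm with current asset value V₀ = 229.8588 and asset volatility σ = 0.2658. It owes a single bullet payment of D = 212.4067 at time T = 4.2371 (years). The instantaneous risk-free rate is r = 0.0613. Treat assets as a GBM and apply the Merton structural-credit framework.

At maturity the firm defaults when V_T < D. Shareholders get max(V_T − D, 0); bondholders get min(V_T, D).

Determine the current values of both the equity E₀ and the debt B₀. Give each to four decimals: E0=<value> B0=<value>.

d₁ = [ln(V₀/D) + (r + σ²/2)T] / (σ√T)
   = [ln(229.8588/212.4067) + (0.0613 + 0.5·0.2658²)·4.2371] / (0.2658·√4.2371)
   = [0.078962 + 0.409409] / 0.547128 = 0.892608
d₂ = d₁ − σ√T = 0.892608 − 0.547128 = 0.345480
N(d₁) = 0.813966,  N(d₂) = 0.635133,  e^(−rT) = 0.771257
E₀ = V₀·N(d₁) − D·e^(−rT)·N(d₂)
   = 229.8588·0.813966 − 212.4067·0.771257·0.635133 = 83.049817
B₀ = V₀ − E₀ = 229.8588 − 83.049817 = 146.808983

E0=83.0498 B0=146.8090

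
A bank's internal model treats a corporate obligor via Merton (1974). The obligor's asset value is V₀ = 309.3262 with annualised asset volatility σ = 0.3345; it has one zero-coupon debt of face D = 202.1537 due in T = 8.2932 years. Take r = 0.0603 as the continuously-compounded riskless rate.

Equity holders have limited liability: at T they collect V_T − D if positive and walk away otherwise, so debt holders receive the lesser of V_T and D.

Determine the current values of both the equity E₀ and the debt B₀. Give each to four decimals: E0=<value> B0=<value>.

E0=202.3833 B0=106.9429

d₁ = [ln(V₀/D) + (r + σ²/2)T] / (σ√T)
   = [ln(309.3262/202.1537) + (0.0603 + 0.5·0.3345²)·8.2932] / (0.3345·√8.2932)
   = [0.425368 + 0.964044] / 0.963290 = 1.442361
d₂ = d₁ − σ√T = 1.442361 − 0.963290 = 0.479070
N(d₁) = 0.925400,  N(d₂) = 0.684056,  e^(−rT) = 0.606482
E₀ = V₀·N(d₁) − D·e^(−rT)·N(d₂)
   = 309.3262·0.925400 − 202.1537·0.606482·0.684056 = 202.383346
B₀ = V₀ − E₀ = 309.3262 − 202.383346 = 106.942854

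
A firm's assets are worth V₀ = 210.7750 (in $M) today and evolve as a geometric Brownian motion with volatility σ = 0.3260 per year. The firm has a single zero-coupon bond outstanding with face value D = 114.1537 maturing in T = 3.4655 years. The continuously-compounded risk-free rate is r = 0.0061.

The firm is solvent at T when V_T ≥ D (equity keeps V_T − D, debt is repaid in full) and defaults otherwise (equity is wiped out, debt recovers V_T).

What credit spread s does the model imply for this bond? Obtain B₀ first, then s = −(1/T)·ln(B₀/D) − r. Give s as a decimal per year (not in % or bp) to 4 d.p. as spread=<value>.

spread=0.0184

d₁ = [ln(V₀/D) + (r + σ²/2)T] / (σ√T)
   = [ln(210.7750/114.1537) + (0.0061 + 0.5·0.3260²)·3.4655] / (0.3260·√3.4655)
   = [0.613245 + 0.205289] / 0.606877 = 1.348766
d₂ = d₁ − σ√T = 1.348766 − 0.606877 = 0.741889
N(d₁) = 0.911294,  N(d₂) = 0.770923,  e^(−rT) = 0.979082
E₀ = V₀·N(d₁) − D·e^(−rT)·N(d₂)
   = 210.7750·0.911294 − 114.1537·0.979082·0.770923 = 105.915126
B₀ = V₀ − E₀ = 210.7750 − 105.915126 = 104.859874
spread = −(1/T)·ln(B₀/D) − r = −(1/3.4655)·ln(104.859874/114.1537) − 0.0061 = 0.01840465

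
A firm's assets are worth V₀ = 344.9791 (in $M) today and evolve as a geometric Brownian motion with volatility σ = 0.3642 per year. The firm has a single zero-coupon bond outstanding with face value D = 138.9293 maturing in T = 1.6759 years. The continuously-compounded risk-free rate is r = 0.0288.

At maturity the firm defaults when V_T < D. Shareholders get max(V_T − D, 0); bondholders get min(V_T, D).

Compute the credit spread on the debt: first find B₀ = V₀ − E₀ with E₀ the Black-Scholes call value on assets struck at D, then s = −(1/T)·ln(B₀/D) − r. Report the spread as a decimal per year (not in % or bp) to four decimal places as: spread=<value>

d₁ = [ln(V₀/D) + (r + σ²/2)T] / (σ√T)
   = [ln(344.9791/138.9293) + (0.0288 + 0.5·0.3642²)·1.6759] / (0.3642·√1.6759)
   = [0.909519 + 0.159413] / 0.471481 = 2.267180
d₂ = d₁ − σ√T = 2.267180 − 0.471481 = 1.795699
N(d₁) = 0.988310,  N(d₂) = 0.963729,  e^(−rT) = 0.952880
E₀ = V₀·N(d₁) − D·e^(−rT)·N(d₂)
   = 344.9791·0.988310 − 138.9293·0.952880·0.963729 = 213.365113
B₀ = V₀ − E₀ = 344.9791 − 213.365113 = 131.613987
spread = −(1/T)·ln(B₀/D) − r = −(1/1.6759)·ln(131.613987/138.9293) − 0.0288 = 0.00347631

spread=0.0035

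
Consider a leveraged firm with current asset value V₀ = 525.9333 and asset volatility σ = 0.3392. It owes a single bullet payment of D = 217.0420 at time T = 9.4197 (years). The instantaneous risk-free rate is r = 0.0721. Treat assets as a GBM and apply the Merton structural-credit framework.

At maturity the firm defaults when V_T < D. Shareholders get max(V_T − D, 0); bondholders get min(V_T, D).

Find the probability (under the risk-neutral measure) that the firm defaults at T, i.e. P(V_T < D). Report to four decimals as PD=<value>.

d₁ = [ln(V₀/D) + (r + σ²/2)T] / (σ√T)
   = [ln(525.9333/217.0420) + (0.0721 + 0.5·0.3392²)·9.4197] / (0.3392·√9.4197)
   = [0.885084 + 1.221060] / 1.041057 = 2.023082
d₂ = d₁ − σ√T = 2.023082 − 1.041057 = 0.982026
risk-neutral PD = N(−d₂) = N(-0.982026) = 0.163044

PD=0.1630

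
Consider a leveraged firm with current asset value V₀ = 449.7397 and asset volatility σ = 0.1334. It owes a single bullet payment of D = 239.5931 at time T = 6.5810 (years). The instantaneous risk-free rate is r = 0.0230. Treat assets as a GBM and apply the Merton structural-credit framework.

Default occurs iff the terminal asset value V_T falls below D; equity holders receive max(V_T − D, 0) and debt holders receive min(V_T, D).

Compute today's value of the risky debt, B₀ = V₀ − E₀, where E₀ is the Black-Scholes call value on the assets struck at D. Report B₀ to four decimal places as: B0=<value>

d₁ = [ln(V₀/D) + (r + σ²/2)T] / (σ√T)
   = [ln(449.7397/239.5931) + (0.0230 + 0.5·0.1334²)·6.5810] / (0.1334·√6.5810)
   = [0.629727 + 0.209919] / 0.342217 = 2.453548
d₂ = d₁ − σ√T = 2.453548 − 0.342217 = 2.111331
N(d₁) = 0.992927,  N(d₂) = 0.982628,  e^(−rT) = 0.859536
E₀ = V₀·N(d₁) − D·e^(−rT)·N(d₂)
   = 449.7397·0.992927 − 239.5931·0.859536·0.982628 = 244.197562
B₀ = V₀ − E₀ = 449.7397 − 244.197562 = 205.542138

B0=205.5421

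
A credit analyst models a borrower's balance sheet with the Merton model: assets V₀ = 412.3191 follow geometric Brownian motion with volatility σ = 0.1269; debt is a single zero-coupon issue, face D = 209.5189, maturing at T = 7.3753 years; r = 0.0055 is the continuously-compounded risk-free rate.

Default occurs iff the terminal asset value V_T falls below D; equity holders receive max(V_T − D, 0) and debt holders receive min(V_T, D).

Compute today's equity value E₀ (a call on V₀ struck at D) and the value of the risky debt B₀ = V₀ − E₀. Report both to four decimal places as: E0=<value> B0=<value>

E0=211.7957 B0=200.5234

d₁ = [ln(V₀/D) + (r + σ²/2)T] / (σ√T)
   = [ln(412.3191/209.5189) + (0.0055 + 0.5·0.1269²)·7.3753] / (0.1269·√7.3753)
   = [0.676984 + 0.099949] / 0.344629 = 2.254404
d₂ = d₁ − σ√T = 2.254404 − 0.344629 = 1.909775
N(d₁) = 0.987915,  N(d₂) = 0.971919,  e^(−rT) = 0.960248
E₀ = V₀·N(d₁) − D·e^(−rT)·N(d₂)
   = 412.3191·0.987915 − 209.5189·0.960248·0.971919 = 211.795685
B₀ = V₀ − E₀ = 412.3191 − 211.795685 = 200.523415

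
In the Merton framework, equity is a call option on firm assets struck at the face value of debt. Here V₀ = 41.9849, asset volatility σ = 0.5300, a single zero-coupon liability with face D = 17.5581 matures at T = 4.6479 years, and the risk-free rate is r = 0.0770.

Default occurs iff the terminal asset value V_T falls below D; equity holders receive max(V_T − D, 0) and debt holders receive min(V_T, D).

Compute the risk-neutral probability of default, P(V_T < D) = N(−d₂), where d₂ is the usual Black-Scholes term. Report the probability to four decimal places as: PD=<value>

PD=0.3068

d₁ = [ln(V₀/D) + (r + σ²/2)T] / (σ√T)
   = [ln(41.9849/17.5581) + (0.0770 + 0.5·0.5300²)·4.6479] / (0.5300·√4.6479)
   = [0.871795 + 1.010686] / 1.142626 = 1.647503
d₂ = d₁ − σ√T = 1.647503 − 1.142626 = 0.504877
risk-neutral PD = N(−d₂) = N(-0.504877) = 0.306823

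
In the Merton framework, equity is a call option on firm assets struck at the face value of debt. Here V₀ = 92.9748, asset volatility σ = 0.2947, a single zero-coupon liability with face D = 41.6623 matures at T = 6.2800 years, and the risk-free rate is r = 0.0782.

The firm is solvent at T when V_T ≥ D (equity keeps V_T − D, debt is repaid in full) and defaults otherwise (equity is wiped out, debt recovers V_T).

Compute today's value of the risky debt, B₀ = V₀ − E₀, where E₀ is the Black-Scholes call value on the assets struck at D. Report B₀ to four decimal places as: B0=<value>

B0=24.9458

d₁ = [ln(V₀/D) + (r + σ²/2)T] / (σ√T)
   = [ln(92.9748/41.6623) + (0.0782 + 0.5·0.2947²)·6.2800] / (0.2947·√6.2800)
   = [0.802732 + 0.763799] / 0.738516 = 2.121187
d₂ = d₁ − σ√T = 2.121187 − 0.738516 = 1.382671
N(d₁) = 0.983047,  N(d₂) = 0.916617,  e^(−rT) = 0.611955
E₀ = V₀·N(d₁) − D·e^(−rT)·N(d₂)
   = 92.9748·0.983047 − 41.6623·0.611955·0.916617 = 68.029015
B₀ = V₀ − E₀ = 92.9748 − 68.029015 = 24.945785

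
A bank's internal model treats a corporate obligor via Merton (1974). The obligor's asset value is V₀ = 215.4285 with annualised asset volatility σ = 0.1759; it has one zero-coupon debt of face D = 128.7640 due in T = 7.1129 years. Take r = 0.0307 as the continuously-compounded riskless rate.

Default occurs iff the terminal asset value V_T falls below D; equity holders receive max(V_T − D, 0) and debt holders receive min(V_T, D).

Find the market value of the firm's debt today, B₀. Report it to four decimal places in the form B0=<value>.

d₁ = [ln(V₀/D) + (r + σ²/2)T] / (σ√T)
   = [ln(215.4285/128.7640) + (0.0307 + 0.5·0.1759²)·7.1129] / (0.1759·√7.1129)
   = [0.514648 + 0.328405] / 0.469126 = 1.797073
d₂ = d₁ − σ√T = 1.797073 − 0.469126 = 1.327948
N(d₁) = 0.963838,  N(d₂) = 0.907902,  e^(−rT) = 0.803831
E₀ = V₀·N(d₁) − D·e^(−rT)·N(d₂)
   = 215.4285·0.963838 − 128.7640·0.803831·0.907902 = 113.666189
B₀ = V₀ − E₀ = 215.4285 − 113.666189 = 101.762311

B0=101.7623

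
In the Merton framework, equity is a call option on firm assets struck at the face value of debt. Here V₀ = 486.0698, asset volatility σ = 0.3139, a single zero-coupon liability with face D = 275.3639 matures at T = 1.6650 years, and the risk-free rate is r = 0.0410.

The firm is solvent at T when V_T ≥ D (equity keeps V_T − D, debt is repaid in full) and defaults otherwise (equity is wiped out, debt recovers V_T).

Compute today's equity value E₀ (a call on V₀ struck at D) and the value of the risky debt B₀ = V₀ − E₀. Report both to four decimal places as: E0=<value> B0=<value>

d₁ = [ln(V₀/D) + (r + σ²/2)T] / (σ√T)
   = [ln(486.0698/275.3639) + (0.0410 + 0.5·0.3139²)·1.6650] / (0.3139·√1.6650)
   = [0.568259 + 0.150294] / 0.405040 = 1.774027
d₂ = d₁ − σ√T = 1.774027 − 0.405040 = 1.368986
N(d₁) = 0.961971,  N(d₂) = 0.914498,  e^(−rT) = 0.934013
E₀ = V₀·N(d₁) − D·e^(−rT)·N(d₂)
   = 486.0698·0.961971 − 275.3639·0.934013·0.914498 = 232.381931
B₀ = V₀ − E₀ = 486.0698 − 232.381931 = 253.687869

E0=232.3819 B0=253.6879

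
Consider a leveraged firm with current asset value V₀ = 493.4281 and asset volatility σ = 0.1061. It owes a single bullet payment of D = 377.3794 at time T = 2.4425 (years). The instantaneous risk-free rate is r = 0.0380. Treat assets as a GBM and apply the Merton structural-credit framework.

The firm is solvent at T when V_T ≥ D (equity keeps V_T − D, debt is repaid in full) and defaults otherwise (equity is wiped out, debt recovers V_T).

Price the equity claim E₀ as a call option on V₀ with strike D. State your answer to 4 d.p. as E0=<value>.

d₁ = [ln(V₀/D) + (r + σ²/2)T] / (σ√T)
   = [ln(493.4281/377.3794) + (0.0380 + 0.5·0.1061²)·2.4425] / (0.1061·√2.4425)
   = [0.268126 + 0.106563] / 0.165818 = 2.259635
d₂ = d₁ − σ√T = 2.259635 − 0.165818 = 2.093816
N(d₁) = 0.988078,  N(d₂) = 0.981862,  e^(−rT) = 0.911362
E₀ = V₀·N(d₁) − D·e^(−rT)·N(d₂)
   = 493.4281·0.988078 − 377.3794·0.911362·0.981862 = 149.854438

E0=149.8544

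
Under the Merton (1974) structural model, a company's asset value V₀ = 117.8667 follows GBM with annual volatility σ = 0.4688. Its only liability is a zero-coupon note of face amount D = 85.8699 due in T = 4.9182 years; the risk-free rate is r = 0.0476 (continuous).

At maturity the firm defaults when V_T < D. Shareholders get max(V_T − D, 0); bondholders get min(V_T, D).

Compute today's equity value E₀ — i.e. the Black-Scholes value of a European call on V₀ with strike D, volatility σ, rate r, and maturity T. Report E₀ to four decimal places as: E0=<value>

E0=66.3031

d₁ = [ln(V₀/D) + (r + σ²/2)T] / (σ√T)
   = [ln(117.8667/85.8699) + (0.0476 + 0.5·0.4688²)·4.9182] / (0.4688·√4.9182)
   = [0.316721 + 0.774551] / 1.039658 = 1.049645
d₂ = d₁ − σ√T = 1.049645 − 1.039658 = 0.009986
N(d₁) = 0.853059,  N(d₂) = 0.503984,  e^(−rT) = 0.791278
E₀ = V₀·N(d₁) − D·e^(−rT)·N(d₂)
   = 117.8667·0.853059 − 85.8699·0.791278·0.503984 = 66.303120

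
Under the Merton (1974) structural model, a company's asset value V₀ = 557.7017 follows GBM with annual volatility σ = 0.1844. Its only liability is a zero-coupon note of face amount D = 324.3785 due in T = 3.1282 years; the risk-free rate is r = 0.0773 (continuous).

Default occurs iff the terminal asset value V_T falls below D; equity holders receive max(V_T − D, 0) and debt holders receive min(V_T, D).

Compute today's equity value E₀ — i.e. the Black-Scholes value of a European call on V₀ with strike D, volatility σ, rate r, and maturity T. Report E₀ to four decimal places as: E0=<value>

d₁ = [ln(V₀/D) + (r + σ²/2)T] / (σ√T)
   = [ln(557.7017/324.3785) + (0.0773 + 0.5·0.1844²)·3.1282] / (0.1844·√3.1282)
   = [0.541913 + 0.294995] / 0.326143 = 2.566075
d₂ = d₁ − σ√T = 2.566075 − 0.326143 = 2.239932
N(d₁) = 0.994857,  N(d₂) = 0.987452,  e^(−rT) = 0.785205
E₀ = V₀·N(d₁) − D·e^(−rT)·N(d₂)
   = 557.7017·0.994857 − 324.3785·0.785205·0.987452 = 303.325705

E0=303.3257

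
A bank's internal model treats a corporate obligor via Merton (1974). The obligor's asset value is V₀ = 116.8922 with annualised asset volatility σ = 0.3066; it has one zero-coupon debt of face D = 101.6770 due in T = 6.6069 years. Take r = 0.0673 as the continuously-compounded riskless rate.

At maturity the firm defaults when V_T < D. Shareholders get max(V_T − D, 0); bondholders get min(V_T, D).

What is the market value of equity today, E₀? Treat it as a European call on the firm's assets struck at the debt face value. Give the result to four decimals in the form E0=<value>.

d₁ = [ln(V₀/D) + (r + σ²/2)T] / (σ√T)
   = [ln(116.8922/101.6770) + (0.0673 + 0.5·0.3066²)·6.6069] / (0.3066·√6.6069)
   = [0.139451 + 0.755180] / 0.788081 = 1.135202
d₂ = d₁ − σ√T = 1.135202 − 0.788081 = 0.347121
N(d₁) = 0.871855,  N(d₂) = 0.635750,  e^(−rT) = 0.641052
E₀ = V₀·N(d₁) − D·e^(−rT)·N(d₂)
   = 116.8922·0.871855 − 101.6770·0.641052·0.635750 = 60.474675

E0=60.4747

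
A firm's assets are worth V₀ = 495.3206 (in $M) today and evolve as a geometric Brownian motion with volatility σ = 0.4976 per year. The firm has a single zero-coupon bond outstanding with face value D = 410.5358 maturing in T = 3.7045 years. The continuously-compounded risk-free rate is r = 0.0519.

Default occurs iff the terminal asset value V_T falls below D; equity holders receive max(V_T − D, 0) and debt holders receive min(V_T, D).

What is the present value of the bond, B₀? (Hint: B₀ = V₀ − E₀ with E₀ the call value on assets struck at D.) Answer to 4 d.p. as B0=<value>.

B0=252.6976

d₁ = [ln(V₀/D) + (r + σ²/2)T] / (σ√T)
   = [ln(495.3206/410.5358) + (0.0519 + 0.5·0.4976²)·3.7045] / (0.4976·√3.7045)
   = [0.187742 + 0.650891] / 0.957735 = 0.875643
d₂ = d₁ − σ√T = 0.875643 − 0.957735 = -0.082092
N(d₁) = 0.809388,  N(d₂) = 0.467287,  e^(−rT) = 0.825089
E₀ = V₀·N(d₁) − D·e^(−rT)·N(d₂)
   = 495.3206·0.809388 − 410.5358·0.825089·0.467287 = 242.623002
B₀ = V₀ − E₀ = 495.3206 − 242.623002 = 252.697598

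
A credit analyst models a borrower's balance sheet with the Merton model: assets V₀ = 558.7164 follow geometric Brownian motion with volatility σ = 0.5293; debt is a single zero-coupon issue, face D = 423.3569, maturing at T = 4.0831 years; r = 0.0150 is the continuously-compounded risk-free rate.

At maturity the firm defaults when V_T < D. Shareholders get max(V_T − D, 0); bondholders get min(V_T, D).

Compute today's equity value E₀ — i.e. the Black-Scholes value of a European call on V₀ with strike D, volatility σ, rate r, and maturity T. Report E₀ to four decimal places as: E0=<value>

E0=283.7745

d₁ = [ln(V₀/D) + (r + σ²/2)T] / (σ√T)
   = [ln(558.7164/423.3569) + (0.0150 + 0.5·0.5293²)·4.0831] / (0.5293·√4.0831)
   = [0.277426 + 0.633204] / 1.069540 = 0.851423
d₂ = d₁ − σ√T = 0.851423 − 1.069540 = -0.218117
N(d₁) = 0.802733,  N(d₂) = 0.413669,  e^(−rT) = 0.940591
E₀ = V₀·N(d₁) − D·e^(−rT)·N(d₂)
   = 558.7164·0.802733 − 423.3569·0.940591·0.413669 = 283.774523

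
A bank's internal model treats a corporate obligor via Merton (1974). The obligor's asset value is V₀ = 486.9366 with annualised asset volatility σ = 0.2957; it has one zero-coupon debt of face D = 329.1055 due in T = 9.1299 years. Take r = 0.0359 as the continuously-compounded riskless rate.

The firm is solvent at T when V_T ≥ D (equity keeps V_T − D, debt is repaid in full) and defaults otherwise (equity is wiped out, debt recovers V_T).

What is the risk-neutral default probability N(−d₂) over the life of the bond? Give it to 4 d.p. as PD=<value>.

d₁ = [ln(V₀/D) + (r + σ²/2)T] / (σ√T)
   = [ln(486.9366/329.1055) + (0.0359 + 0.5·0.2957²)·9.1299] / (0.2957·√9.1299)
   = [0.391756 + 0.726916] / 0.893479 = 1.252040
d₂ = d₁ − σ√T = 1.252040 − 0.893479 = 0.358561
risk-neutral PD = N(−d₂) = N(-0.358561) = 0.359962

PD=0.3600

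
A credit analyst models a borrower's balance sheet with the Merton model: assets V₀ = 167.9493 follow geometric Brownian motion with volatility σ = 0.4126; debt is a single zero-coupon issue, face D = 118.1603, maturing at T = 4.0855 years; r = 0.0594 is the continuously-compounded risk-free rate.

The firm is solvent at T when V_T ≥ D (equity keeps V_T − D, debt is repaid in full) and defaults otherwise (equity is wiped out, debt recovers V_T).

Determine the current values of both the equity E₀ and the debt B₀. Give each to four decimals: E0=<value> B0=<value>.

E0=89.1043 B0=78.8450

d₁ = [ln(V₀/D) + (r + σ²/2)T] / (σ√T)
   = [ln(167.9493/118.1603) + (0.0594 + 0.5·0.4126²)·4.0855] / (0.4126·√4.0855)
   = [0.351620 + 0.590434] / 0.833973 = 1.129598
d₂ = d₁ − σ√T = 1.129598 − 0.833973 = 0.295625
N(d₁) = 0.870677,  N(d₂) = 0.616242,  e^(−rT) = 0.784524
E₀ = V₀·N(d₁) − D·e^(−rT)·N(d₂)
   = 167.9493·0.870677 − 118.1603·0.784524·0.616242 = 89.104285
B₀ = V₀ − E₀ = 167.9493 − 89.104285 = 78.845015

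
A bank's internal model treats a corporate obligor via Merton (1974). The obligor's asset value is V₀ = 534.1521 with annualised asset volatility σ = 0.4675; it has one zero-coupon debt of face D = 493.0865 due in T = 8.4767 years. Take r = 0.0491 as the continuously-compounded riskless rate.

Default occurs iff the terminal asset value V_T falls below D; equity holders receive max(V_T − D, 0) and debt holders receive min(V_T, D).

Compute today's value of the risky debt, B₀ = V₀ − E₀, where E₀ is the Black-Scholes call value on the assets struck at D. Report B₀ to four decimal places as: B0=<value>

B0=201.3267

d₁ = [ln(V₀/D) + (r + σ²/2)T] / (σ√T)
   = [ln(534.1521/493.0865) + (0.0491 + 0.5·0.4675²)·8.4767] / (0.4675·√8.4767)
   = [0.079996 + 1.342524] / 1.361116 = 1.045113
d₂ = d₁ − σ√T = 1.045113 − 1.361116 = -0.316002
N(d₁) = 0.852015,  N(d₂) = 0.376000,  e^(−rT) = 0.659544
E₀ = V₀·N(d₁) − D·e^(−rT)·N(d₂)
   = 534.1521·0.852015 − 493.0865·0.659544·0.376000 = 332.825440
B₀ = V₀ − E₀ = 534.1521 − 332.825440 = 201.326660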